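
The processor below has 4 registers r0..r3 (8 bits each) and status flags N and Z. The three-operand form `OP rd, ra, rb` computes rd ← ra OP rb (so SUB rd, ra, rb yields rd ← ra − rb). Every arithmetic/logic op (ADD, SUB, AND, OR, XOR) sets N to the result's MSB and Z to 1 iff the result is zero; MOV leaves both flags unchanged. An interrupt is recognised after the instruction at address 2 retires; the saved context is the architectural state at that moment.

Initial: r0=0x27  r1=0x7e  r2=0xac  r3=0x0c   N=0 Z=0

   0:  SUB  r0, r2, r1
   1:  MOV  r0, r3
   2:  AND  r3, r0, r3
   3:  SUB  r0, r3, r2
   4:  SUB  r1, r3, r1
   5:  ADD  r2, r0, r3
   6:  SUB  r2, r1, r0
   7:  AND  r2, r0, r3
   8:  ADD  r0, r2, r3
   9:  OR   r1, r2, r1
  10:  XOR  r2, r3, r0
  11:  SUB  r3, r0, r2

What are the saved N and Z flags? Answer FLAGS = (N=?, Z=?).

FLAGS = (N=0, Z=0)

after  0: r0=0x2e r1=0x7e r2=0xac r3=0x0c  N=0 Z=0
after  1: r0=0x0c r1=0x7e r2=0xac r3=0x0c  N=0 Z=0
after  2: r0=0x0c r1=0x7e r2=0xac r3=0x0c  N=0 Z=0
-- IRQ taken; context saved, return-PC = 3 --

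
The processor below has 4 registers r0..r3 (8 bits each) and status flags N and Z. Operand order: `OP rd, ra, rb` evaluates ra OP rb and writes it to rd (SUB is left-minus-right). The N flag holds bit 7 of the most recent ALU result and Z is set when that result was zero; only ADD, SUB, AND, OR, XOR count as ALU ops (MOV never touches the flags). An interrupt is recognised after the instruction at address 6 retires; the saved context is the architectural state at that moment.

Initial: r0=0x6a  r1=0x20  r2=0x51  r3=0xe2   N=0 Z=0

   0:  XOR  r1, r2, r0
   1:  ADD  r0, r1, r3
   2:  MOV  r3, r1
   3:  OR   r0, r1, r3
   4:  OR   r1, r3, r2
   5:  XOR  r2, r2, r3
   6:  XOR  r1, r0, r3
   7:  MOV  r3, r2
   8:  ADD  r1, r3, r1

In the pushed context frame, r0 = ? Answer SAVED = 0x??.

SAVED = 0x3b

after  0: r0=0x6a r1=0x3b r2=0x51 r3=0xe2  N=0 Z=0
after  1: r0=0x1d r1=0x3b r2=0x51 r3=0xe2  N=0 Z=0
after  2: r0=0x1d r1=0x3b r2=0x51 r3=0x3b  N=0 Z=0
after  3: r0=0x3b r1=0x3b r2=0x51 r3=0x3b  N=0 Z=0
after  4: r0=0x3b r1=0x7b r2=0x51 r3=0x3b  N=0 Z=0
after  5: r0=0x3b r1=0x7b r2=0x6a r3=0x3b  N=0 Z=0
after  6: r0=0x3b r1=0x00 r2=0x6a r3=0x3b  N=0 Z=1
-- IRQ taken; context saved, return-PC = 7 --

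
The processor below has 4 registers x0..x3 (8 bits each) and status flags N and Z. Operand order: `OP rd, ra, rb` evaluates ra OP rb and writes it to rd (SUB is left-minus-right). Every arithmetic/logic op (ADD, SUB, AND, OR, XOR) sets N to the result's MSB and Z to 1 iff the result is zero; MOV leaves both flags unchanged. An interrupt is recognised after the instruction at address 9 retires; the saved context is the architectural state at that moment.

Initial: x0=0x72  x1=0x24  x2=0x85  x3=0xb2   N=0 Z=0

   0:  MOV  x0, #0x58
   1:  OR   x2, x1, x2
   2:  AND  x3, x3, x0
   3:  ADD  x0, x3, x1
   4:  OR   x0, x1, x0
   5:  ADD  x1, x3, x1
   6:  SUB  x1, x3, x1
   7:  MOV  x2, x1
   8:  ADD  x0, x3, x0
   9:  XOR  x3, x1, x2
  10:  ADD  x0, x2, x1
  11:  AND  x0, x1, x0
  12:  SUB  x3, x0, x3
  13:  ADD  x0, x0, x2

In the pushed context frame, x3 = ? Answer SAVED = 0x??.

SAVED = 0x00

after  0: x0=0x58 x1=0x24 x2=0x85 x3=0xb2  N=0 Z=0
after  1: x0=0x58 x1=0x24 x2=0xa5 x3=0xb2  N=1 Z=0
after  2: x0=0x58 x1=0x24 x2=0xa5 x3=0x10  N=0 Z=0
after  3: x0=0x34 x1=0x24 x2=0xa5 x3=0x10  N=0 Z=0
after  4: x0=0x34 x1=0x24 x2=0xa5 x3=0x10  N=0 Z=0
after  5: x0=0x34 x1=0x34 x2=0xa5 x3=0x10  N=0 Z=0
after  6: x0=0x34 x1=0xdc x2=0xa5 x3=0x10  N=1 Z=0
after  7: x0=0x34 x1=0xdc x2=0xdc x3=0x10  N=1 Z=0
after  8: x0=0x44 x1=0xdc x2=0xdc x3=0x10  N=0 Z=0
after  9: x0=0x44 x1=0xdc x2=0xdc x3=0x00  N=0 Z=1
-- IRQ taken; context saved, return-PC = 10 --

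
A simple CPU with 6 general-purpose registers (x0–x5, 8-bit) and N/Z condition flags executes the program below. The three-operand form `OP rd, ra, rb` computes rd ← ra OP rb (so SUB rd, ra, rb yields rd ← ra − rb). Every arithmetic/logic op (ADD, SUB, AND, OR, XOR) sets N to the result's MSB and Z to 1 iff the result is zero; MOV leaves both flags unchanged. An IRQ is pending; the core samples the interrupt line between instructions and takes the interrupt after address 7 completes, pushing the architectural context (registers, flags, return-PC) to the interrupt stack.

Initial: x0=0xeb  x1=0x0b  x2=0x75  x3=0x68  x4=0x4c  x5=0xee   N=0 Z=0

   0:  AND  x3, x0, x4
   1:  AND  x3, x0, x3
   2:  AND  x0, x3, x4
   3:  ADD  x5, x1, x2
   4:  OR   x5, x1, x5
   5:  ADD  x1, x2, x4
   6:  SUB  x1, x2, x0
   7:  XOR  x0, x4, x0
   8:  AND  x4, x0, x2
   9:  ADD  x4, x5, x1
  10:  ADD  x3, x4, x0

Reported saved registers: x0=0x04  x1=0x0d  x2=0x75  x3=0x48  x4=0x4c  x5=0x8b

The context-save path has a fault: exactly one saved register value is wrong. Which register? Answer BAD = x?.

after  0: x0=0xeb x1=0x0b x2=0x75 x3=0x48 x4=0x4c x5=0xee  N=0 Z=0
after  1: x0=0xeb x1=0x0b x2=0x75 x3=0x48 x4=0x4c x5=0xee  N=0 Z=0
after  2: x0=0x48 x1=0x0b x2=0x75 x3=0x48 x4=0x4c x5=0xee  N=0 Z=0
after  3: x0=0x48 x1=0x0b x2=0x75 x3=0x48 x4=0x4c x5=0x80  N=1 Z=0
after  4: x0=0x48 x1=0x0b x2=0x75 x3=0x48 x4=0x4c x5=0x8b  N=1 Z=0
after  5: x0=0x48 x1=0xc1 x2=0x75 x3=0x48 x4=0x4c x5=0x8b  N=1 Z=0
after  6: x0=0x48 x1=0x2d x2=0x75 x3=0x48 x4=0x4c x5=0x8b  N=0 Z=0
after  7: x0=0x04 x1=0x2d x2=0x75 x3=0x48 x4=0x4c x5=0x8b  N=0 Z=0
-- IRQ taken; context saved, return-PC = 8 --
mismatch: x1: reported 0x0d vs actual 0x2d

BAD = x1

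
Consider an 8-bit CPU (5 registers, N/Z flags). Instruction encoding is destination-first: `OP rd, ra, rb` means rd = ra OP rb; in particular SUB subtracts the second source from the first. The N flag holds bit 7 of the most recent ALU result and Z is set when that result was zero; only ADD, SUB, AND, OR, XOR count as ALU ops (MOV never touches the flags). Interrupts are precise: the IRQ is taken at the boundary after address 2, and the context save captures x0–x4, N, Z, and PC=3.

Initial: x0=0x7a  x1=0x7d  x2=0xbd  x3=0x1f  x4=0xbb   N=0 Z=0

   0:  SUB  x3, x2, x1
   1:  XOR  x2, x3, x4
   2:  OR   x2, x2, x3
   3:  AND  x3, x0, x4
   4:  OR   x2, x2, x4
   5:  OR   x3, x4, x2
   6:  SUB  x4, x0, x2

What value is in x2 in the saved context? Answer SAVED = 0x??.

after  0: x0=0x7a x1=0x7d x2=0xbd x3=0x40 x4=0xbb  N=0 Z=0
after  1: x0=0x7a x1=0x7d x2=0xfb x3=0x40 x4=0xbb  N=1 Z=0
after  2: x0=0x7a x1=0x7d x2=0xfb x3=0x40 x4=0xbb  N=1 Z=0
-- IRQ taken; context saved, return-PC = 3 --

SAVED = 0xfb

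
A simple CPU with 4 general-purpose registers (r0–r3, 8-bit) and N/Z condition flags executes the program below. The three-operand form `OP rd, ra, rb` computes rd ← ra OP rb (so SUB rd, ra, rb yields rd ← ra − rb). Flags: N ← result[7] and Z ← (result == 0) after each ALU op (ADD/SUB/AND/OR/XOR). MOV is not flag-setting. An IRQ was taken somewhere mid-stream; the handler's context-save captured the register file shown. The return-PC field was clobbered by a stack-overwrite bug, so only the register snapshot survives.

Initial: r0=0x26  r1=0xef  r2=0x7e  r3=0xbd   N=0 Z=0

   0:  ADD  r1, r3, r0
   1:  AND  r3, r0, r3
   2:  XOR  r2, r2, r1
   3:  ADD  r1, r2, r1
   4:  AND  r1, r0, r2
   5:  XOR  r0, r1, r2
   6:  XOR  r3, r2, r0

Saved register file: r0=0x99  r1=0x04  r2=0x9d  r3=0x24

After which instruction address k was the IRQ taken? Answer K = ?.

after  0: r0=0x26 r1=0xe3 r2=0x7e r3=0xbd  N=1 Z=0
after  1: r0=0x26 r1=0xe3 r2=0x7e r3=0x24  N=0 Z=0
after  2: r0=0x26 r1=0xe3 r2=0x9d r3=0x24  N=1 Z=0
after  3: r0=0x26 r1=0x80 r2=0x9d r3=0x24  N=1 Z=0
after  4: r0=0x26 r1=0x04 r2=0x9d r3=0x24  N=0 Z=0
after  5: r0=0x99 r1=0x04 r2=0x9d r3=0x24  N=1 Z=0
-- IRQ taken; context saved, return-PC = 6 --

K = 5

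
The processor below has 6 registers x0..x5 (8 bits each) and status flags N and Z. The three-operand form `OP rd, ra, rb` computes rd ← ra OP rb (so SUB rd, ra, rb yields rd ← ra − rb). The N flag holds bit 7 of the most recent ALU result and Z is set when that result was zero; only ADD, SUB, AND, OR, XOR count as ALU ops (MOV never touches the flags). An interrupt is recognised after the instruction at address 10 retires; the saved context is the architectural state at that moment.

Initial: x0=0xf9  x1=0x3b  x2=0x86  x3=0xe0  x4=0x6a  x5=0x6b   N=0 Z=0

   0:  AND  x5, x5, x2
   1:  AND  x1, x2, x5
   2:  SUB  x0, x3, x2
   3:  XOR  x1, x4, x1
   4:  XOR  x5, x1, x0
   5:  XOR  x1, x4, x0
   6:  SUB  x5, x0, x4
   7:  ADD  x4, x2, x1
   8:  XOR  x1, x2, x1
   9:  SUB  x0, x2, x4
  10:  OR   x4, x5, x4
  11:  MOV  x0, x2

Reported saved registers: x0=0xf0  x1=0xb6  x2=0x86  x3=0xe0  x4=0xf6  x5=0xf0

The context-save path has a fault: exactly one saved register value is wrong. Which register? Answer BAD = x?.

BAD = x0

after  0: x0=0xf9 x1=0x3b x2=0x86 x3=0xe0 x4=0x6a x5=0x02  N=0 Z=0
after  1: x0=0xf9 x1=0x02 x2=0x86 x3=0xe0 x4=0x6a x5=0x02  N=0 Z=0
after  2: x0=0x5a x1=0x02 x2=0x86 x3=0xe0 x4=0x6a x5=0x02  N=0 Z=0
after  3: x0=0x5a x1=0x68 x2=0x86 x3=0xe0 x4=0x6a x5=0x02  N=0 Z=0
after  4: x0=0x5a x1=0x68 x2=0x86 x3=0xe0 x4=0x6a x5=0x32  N=0 Z=0
after  5: x0=0x5a x1=0x30 x2=0x86 x3=0xe0 x4=0x6a x5=0x32  N=0 Z=0
after  6: x0=0x5a x1=0x30 x2=0x86 x3=0xe0 x4=0x6a x5=0xf0  N=1 Z=0
after  7: x0=0x5a x1=0x30 x2=0x86 x3=0xe0 x4=0xb6 x5=0xf0  N=1 Z=0
after  8: x0=0x5a x1=0xb6 x2=0x86 x3=0xe0 x4=0xb6 x5=0xf0  N=1 Z=0
after  9: x0=0xd0 x1=0xb6 x2=0x86 x3=0xe0 x4=0xb6 x5=0xf0  N=1 Z=0
after 10: x0=0xd0 x1=0xb6 x2=0x86 x3=0xe0 x4=0xf6 x5=0xf0  N=1 Z=0
-- IRQ taken; context saved, return-PC = 11 --
mismatch: x0: reported 0xf0 vs actual 0xd0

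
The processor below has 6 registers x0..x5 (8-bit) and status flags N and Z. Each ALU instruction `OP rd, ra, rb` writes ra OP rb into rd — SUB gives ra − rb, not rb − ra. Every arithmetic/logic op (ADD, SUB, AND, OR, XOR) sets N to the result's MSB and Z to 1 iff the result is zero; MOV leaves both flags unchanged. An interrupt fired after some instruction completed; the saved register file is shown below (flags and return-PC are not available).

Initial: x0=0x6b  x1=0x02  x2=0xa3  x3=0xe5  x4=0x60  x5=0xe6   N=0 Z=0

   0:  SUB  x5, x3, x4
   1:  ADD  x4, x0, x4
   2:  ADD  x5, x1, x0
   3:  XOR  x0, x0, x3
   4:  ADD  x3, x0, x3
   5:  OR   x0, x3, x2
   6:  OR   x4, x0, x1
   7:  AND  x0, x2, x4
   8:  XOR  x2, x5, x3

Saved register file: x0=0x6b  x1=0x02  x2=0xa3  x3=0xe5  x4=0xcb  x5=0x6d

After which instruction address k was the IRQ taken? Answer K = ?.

K = 2

after  0: x0=0x6b x1=0x02 x2=0xa3 x3=0xe5 x4=0x60 x5=0x85  N=1 Z=0
after  1: x0=0x6b x1=0x02 x2=0xa3 x3=0xe5 x4=0xcb x5=0x85  N=1 Z=0
after  2: x0=0x6b x1=0x02 x2=0xa3 x3=0xe5 x4=0xcb x5=0x6d  N=0 Z=0
-- IRQ taken; context saved, return-PC = 3 --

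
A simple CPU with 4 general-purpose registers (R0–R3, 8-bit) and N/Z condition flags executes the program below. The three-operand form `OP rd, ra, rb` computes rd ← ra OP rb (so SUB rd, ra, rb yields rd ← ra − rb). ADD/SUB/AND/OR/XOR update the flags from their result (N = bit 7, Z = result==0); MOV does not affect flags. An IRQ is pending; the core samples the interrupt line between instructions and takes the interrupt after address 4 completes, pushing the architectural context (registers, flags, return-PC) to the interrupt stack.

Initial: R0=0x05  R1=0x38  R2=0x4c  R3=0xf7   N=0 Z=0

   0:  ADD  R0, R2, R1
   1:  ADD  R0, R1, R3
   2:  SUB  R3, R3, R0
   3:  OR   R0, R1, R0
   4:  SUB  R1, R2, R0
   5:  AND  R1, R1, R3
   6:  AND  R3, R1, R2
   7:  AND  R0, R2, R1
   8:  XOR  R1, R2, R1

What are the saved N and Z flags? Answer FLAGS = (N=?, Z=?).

FLAGS = (N=0, Z=0)

after  0: R0=0x84 R1=0x38 R2=0x4c R3=0xf7  N=1 Z=0
after  1: R0=0x2f R1=0x38 R2=0x4c R3=0xf7  N=0 Z=0
after  2: R0=0x2f R1=0x38 R2=0x4c R3=0xc8  N=1 Z=0
after  3: R0=0x3f R1=0x38 R2=0x4c R3=0xc8  N=0 Z=0
after  4: R0=0x3f R1=0x0d R2=0x4c R3=0xc8  N=0 Z=0
-- IRQ taken; context saved, return-PC = 5 --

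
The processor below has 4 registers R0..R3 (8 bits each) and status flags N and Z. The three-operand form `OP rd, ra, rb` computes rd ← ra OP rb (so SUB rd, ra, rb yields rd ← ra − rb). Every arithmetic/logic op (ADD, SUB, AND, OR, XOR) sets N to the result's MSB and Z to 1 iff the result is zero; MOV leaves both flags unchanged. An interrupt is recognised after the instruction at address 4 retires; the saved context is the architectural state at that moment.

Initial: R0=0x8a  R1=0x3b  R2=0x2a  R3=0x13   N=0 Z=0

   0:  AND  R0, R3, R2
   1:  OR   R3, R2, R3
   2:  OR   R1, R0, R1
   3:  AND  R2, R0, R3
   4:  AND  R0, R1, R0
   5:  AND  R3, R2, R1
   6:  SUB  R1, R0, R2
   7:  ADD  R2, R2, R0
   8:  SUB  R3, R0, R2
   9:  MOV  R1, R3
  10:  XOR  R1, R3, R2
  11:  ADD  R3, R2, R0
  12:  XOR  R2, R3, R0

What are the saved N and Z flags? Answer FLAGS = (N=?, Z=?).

FLAGS = (N=0, Z=0)

after  0: R0=0x02 R1=0x3b R2=0x2a R3=0x13  N=0 Z=0
after  1: R0=0x02 R1=0x3b R2=0x2a R3=0x3b  N=0 Z=0
after  2: R0=0x02 R1=0x3b R2=0x2a R3=0x3b  N=0 Z=0
after  3: R0=0x02 R1=0x3b R2=0x02 R3=0x3b  N=0 Z=0
after  4: R0=0x02 R1=0x3b R2=0x02 R3=0x3b  N=0 Z=0
-- IRQ taken; context saved, return-PC = 5 --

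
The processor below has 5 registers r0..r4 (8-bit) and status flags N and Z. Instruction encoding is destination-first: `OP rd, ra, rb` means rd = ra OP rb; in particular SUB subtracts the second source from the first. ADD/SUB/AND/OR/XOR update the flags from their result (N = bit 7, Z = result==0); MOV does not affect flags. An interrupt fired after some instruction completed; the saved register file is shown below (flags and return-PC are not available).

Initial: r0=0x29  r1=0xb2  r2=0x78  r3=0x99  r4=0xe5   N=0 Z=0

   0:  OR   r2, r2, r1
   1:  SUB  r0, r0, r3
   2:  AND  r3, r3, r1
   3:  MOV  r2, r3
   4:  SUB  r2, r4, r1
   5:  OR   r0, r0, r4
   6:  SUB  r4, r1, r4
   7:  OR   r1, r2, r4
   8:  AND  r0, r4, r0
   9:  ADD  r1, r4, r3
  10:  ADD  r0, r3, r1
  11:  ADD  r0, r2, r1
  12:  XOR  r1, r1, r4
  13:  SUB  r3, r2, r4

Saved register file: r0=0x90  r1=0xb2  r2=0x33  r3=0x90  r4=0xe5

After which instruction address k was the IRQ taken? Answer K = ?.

after  0: r0=0x29 r1=0xb2 r2=0xfa r3=0x99 r4=0xe5  N=1 Z=0
after  1: r0=0x90 r1=0xb2 r2=0xfa r3=0x99 r4=0xe5  N=1 Z=0
after  2: r0=0x90 r1=0xb2 r2=0xfa r3=0x90 r4=0xe5  N=1 Z=0
after  3: r0=0x90 r1=0xb2 r2=0x90 r3=0x90 r4=0xe5  N=1 Z=0
after  4: r0=0x90 r1=0xb2 r2=0x33 r3=0x90 r4=0xe5  N=0 Z=0
-- IRQ taken; context saved, return-PC = 5 --

K = 4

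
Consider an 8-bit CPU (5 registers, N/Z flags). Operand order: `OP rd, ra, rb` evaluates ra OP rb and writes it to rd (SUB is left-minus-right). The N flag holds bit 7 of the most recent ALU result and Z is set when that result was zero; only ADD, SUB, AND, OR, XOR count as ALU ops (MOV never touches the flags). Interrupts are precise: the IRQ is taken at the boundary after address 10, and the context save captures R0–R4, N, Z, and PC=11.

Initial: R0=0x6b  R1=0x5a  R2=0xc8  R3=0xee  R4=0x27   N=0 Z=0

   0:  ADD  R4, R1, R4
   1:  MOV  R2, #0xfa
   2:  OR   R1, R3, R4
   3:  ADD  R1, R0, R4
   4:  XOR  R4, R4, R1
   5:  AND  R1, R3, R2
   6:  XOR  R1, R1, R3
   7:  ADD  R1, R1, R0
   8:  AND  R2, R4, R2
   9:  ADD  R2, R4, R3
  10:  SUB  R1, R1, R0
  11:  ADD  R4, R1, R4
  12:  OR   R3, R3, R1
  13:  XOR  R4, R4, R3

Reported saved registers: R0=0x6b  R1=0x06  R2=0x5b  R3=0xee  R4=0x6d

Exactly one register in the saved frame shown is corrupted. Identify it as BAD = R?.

BAD = R1

after  0: R0=0x6b R1=0x5a R2=0xc8 R3=0xee R4=0x81  N=1 Z=0
after  1: R0=0x6b R1=0x5a R2=0xfa R3=0xee R4=0x81  N=1 Z=0
after  2: R0=0x6b R1=0xef R2=0xfa R3=0xee R4=0x81  N=1 Z=0
after  3: R0=0x6b R1=0xec R2=0xfa R3=0xee R4=0x81  N=1 Z=0
after  4: R0=0x6b R1=0xec R2=0xfa R3=0xee R4=0x6d  N=0 Z=0
after  5: R0=0x6b R1=0xea R2=0xfa R3=0xee R4=0x6d  N=1 Z=0
after  6: R0=0x6b R1=0x04 R2=0xfa R3=0xee R4=0x6d  N=0 Z=0
after  7: R0=0x6b R1=0x6f R2=0xfa R3=0xee R4=0x6d  N=0 Z=0
after  8: R0=0x6b R1=0x6f R2=0x68 R3=0xee R4=0x6d  N=0 Z=0
after  9: R0=0x6b R1=0x6f R2=0x5b R3=0xee R4=0x6d  N=0 Z=0
after 10: R0=0x6b R1=0x04 R2=0x5b R3=0xee R4=0x6d  N=0 Z=0
-- IRQ taken; context saved, return-PC = 11 --
mismatch: R1: reported 0x06 vs actual 0x04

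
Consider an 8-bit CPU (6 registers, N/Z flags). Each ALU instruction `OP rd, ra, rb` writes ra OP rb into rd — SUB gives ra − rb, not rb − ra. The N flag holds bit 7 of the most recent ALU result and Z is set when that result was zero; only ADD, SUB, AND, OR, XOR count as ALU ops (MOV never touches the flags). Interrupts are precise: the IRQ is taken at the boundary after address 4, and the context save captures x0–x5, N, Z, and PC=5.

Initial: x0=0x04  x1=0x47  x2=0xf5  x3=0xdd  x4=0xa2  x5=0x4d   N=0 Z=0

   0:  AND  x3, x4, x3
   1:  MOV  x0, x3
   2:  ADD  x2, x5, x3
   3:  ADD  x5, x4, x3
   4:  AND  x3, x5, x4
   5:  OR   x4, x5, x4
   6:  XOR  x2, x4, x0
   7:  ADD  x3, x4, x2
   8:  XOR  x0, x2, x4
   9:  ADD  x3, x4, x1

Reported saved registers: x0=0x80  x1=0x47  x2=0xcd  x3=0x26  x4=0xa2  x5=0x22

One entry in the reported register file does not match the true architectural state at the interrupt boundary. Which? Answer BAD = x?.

after  0: x0=0x04 x1=0x47 x2=0xf5 x3=0x80 x4=0xa2 x5=0x4d  N=1 Z=0
after  1: x0=0x80 x1=0x47 x2=0xf5 x3=0x80 x4=0xa2 x5=0x4d  N=1 Z=0
after  2: x0=0x80 x1=0x47 x2=0xcd x3=0x80 x4=0xa2 x5=0x4d  N=1 Z=0
after  3: x0=0x80 x1=0x47 x2=0xcd x3=0x80 x4=0xa2 x5=0x22  N=0 Z=0
after  4: x0=0x80 x1=0x47 x2=0xcd x3=0x22 x4=0xa2 x5=0x22  N=0 Z=0
-- IRQ taken; context saved, return-PC = 5 --
mismatch: x3: reported 0x26 vs actual 0x22

BAD = x3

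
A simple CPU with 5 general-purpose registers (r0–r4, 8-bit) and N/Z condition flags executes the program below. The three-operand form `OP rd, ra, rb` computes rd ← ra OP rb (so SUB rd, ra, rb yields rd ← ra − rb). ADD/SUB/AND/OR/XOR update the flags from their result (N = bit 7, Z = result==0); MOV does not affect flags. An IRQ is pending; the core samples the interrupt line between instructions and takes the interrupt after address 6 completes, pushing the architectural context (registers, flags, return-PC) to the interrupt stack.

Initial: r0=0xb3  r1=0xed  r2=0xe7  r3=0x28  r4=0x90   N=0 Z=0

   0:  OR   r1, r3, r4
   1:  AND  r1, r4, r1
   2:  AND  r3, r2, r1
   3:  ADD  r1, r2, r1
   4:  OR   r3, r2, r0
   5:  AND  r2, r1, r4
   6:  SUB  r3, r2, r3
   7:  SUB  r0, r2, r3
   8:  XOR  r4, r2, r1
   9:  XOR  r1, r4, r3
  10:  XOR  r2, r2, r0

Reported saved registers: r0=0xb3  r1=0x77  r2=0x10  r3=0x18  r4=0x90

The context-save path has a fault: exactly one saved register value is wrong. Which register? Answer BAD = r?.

BAD = r3

after  0: r0=0xb3 r1=0xb8 r2=0xe7 r3=0x28 r4=0x90  N=1 Z=0
after  1: r0=0xb3 r1=0x90 r2=0xe7 r3=0x28 r4=0x90  N=1 Z=0
after  2: r0=0xb3 r1=0x90 r2=0xe7 r3=0x80 r4=0x90  N=1 Z=0
after  3: r0=0xb3 r1=0x77 r2=0xe7 r3=0x80 r4=0x90  N=0 Z=0
after  4: r0=0xb3 r1=0x77 r2=0xe7 r3=0xf7 r4=0x90  N=1 Z=0
after  5: r0=0xb3 r1=0x77 r2=0x10 r3=0xf7 r4=0x90  N=0 Z=0
after  6: r0=0xb3 r1=0x77 r2=0x10 r3=0x19 r4=0x90  N=0 Z=0
-- IRQ taken; context saved, return-PC = 7 --
mismatch: r3: reported 0x18 vs actual 0x19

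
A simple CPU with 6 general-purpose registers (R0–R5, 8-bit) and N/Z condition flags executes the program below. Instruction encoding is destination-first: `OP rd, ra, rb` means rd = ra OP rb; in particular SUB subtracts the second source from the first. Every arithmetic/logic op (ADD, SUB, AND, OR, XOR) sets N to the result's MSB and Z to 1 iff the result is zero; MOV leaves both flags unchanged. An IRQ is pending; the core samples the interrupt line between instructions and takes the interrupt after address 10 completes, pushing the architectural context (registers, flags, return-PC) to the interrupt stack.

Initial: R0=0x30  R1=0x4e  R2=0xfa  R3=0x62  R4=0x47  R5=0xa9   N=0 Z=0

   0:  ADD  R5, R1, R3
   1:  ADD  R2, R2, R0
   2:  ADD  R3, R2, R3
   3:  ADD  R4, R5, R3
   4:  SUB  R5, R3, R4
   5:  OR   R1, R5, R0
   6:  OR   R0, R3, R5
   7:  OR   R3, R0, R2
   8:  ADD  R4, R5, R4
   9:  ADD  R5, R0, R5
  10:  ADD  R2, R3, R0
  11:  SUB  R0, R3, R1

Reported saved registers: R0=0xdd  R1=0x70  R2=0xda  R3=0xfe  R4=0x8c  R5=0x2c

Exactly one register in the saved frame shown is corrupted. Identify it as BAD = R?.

BAD = R0

after  0: R0=0x30 R1=0x4e R2=0xfa R3=0x62 R4=0x47 R5=0xb0  N=1 Z=0
after  1: R0=0x30 R1=0x4e R2=0x2a R3=0x62 R4=0x47 R5=0xb0  N=0 Z=0
after  2: R0=0x30 R1=0x4e R2=0x2a R3=0x8c R4=0x47 R5=0xb0  N=1 Z=0
after  3: R0=0x30 R1=0x4e R2=0x2a R3=0x8c R4=0x3c R5=0xb0  N=0 Z=0
after  4: R0=0x30 R1=0x4e R2=0x2a R3=0x8c R4=0x3c R5=0x50  N=0 Z=0
after  5: R0=0x30 R1=0x70 R2=0x2a R3=0x8c R4=0x3c R5=0x50  N=0 Z=0
after  6: R0=0xdc R1=0x70 R2=0x2a R3=0x8c R4=0x3c R5=0x50  N=1 Z=0
after  7: R0=0xdc R1=0x70 R2=0x2a R3=0xfe R4=0x3c R5=0x50  N=1 Z=0
after  8: R0=0xdc R1=0x70 R2=0x2a R3=0xfe R4=0x8c R5=0x50  N=1 Z=0
after  9: R0=0xdc R1=0x70 R2=0x2a R3=0xfe R4=0x8c R5=0x2c  N=0 Z=0
after 10: R0=0xdc R1=0x70 R2=0xda R3=0xfe R4=0x8c R5=0x2c  N=1 Z=0
-- IRQ taken; context saved, return-PC = 11 --
mismatch: R0: reported 0xdd vs actual 0xdc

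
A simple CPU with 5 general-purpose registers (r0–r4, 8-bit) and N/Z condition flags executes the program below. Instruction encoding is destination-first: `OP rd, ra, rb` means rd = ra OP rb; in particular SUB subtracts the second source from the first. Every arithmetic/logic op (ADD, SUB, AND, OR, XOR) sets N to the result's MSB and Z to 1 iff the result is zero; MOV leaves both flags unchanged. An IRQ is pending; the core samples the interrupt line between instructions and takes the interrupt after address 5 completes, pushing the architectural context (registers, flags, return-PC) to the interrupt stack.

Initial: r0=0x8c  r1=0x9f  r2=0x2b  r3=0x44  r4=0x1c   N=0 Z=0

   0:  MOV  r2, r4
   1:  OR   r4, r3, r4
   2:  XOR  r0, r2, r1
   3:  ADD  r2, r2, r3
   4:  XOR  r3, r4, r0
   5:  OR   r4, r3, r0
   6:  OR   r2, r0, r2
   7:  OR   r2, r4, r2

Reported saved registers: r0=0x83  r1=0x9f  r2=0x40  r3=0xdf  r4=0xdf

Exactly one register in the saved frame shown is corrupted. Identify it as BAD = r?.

after  0: r0=0x8c r1=0x9f r2=0x1c r3=0x44 r4=0x1c  N=0 Z=0
after  1: r0=0x8c r1=0x9f r2=0x1c r3=0x44 r4=0x5c  N=0 Z=0
after  2: r0=0x83 r1=0x9f r2=0x1c r3=0x44 r4=0x5c  N=1 Z=0
after  3: r0=0x83 r1=0x9f r2=0x60 r3=0x44 r4=0x5c  N=0 Z=0
after  4: r0=0x83 r1=0x9f r2=0x60 r3=0xdf r4=0x5c  N=1 Z=0
after  5: r0=0x83 r1=0x9f r2=0x60 r3=0xdf r4=0xdf  N=1 Z=0
-- IRQ taken; context saved, return-PC = 6 --
mismatch: r2: reported 0x40 vs actual 0x60

BAD = r2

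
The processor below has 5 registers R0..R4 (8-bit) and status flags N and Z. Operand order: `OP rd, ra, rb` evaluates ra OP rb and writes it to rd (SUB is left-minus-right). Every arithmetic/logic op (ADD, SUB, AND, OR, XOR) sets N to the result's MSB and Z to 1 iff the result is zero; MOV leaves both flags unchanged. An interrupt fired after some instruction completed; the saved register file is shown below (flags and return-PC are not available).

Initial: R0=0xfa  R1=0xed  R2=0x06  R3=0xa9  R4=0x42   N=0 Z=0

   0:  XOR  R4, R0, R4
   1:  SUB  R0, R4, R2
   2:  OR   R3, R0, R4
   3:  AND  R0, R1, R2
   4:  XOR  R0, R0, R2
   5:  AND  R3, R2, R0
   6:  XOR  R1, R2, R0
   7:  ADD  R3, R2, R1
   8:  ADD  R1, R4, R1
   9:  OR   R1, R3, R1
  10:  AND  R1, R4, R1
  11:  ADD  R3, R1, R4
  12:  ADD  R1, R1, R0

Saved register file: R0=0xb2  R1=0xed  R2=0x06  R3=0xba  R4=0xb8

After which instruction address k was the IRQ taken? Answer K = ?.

K = 2

after  0: R0=0xfa R1=0xed R2=0x06 R3=0xa9 R4=0xb8  N=1 Z=0
after  1: R0=0xb2 R1=0xed R2=0x06 R3=0xa9 R4=0xb8  N=1 Z=0
after  2: R0=0xb2 R1=0xed R2=0x06 R3=0xba R4=0xb8  N=1 Z=0
-- IRQ taken; context saved, return-PC = 3 --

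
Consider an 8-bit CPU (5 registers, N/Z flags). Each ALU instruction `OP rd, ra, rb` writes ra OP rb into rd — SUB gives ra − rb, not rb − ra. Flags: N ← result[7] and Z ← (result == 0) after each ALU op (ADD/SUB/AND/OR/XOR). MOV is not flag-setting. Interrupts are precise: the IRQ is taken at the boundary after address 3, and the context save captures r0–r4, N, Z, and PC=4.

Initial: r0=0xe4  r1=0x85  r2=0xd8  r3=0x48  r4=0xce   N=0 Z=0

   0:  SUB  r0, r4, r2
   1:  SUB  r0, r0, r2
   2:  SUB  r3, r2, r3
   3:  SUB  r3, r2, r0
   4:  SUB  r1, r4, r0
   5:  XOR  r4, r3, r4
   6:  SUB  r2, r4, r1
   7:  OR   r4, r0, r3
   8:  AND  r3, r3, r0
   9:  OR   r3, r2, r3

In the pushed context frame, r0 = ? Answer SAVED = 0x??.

after  0: r0=0xf6 r1=0x85 r2=0xd8 r3=0x48 r4=0xce  N=1 Z=0
after  1: r0=0x1e r1=0x85 r2=0xd8 r3=0x48 r4=0xce  N=0 Z=0
after  2: r0=0x1e r1=0x85 r2=0xd8 r3=0x90 r4=0xce  N=1 Z=0
after  3: r0=0x1e r1=0x85 r2=0xd8 r3=0xba r4=0xce  N=1 Z=0
-- IRQ taken; context saved, return-PC = 4 --

SAVED = 0x1e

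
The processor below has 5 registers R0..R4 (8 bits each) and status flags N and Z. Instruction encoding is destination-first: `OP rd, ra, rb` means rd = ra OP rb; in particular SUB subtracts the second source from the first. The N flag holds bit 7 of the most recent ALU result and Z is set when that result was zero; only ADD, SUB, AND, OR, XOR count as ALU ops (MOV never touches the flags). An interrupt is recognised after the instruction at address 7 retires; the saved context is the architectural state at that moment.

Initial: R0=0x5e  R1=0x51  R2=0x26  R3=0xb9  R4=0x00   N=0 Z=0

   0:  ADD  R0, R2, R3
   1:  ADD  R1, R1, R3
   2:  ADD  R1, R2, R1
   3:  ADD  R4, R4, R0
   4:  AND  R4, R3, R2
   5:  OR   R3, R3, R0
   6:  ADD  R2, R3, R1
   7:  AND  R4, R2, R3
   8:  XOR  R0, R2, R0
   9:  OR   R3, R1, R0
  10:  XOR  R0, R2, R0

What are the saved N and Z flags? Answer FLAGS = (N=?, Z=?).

after  0: R0=0xdf R1=0x51 R2=0x26 R3=0xb9 R4=0x00  N=1 Z=0
after  1: R0=0xdf R1=0x0a R2=0x26 R3=0xb9 R4=0x00  N=0 Z=0
after  2: R0=0xdf R1=0x30 R2=0x26 R3=0xb9 R4=0x00  N=0 Z=0
after  3: R0=0xdf R1=0x30 R2=0x26 R3=0xb9 R4=0xdf  N=1 Z=0
after  4: R0=0xdf R1=0x30 R2=0x26 R3=0xb9 R4=0x20  N=0 Z=0
after  5: R0=0xdf R1=0x30 R2=0x26 R3=0xff R4=0x20  N=1 Z=0
after  6: R0=0xdf R1=0x30 R2=0x2f R3=0xff R4=0x20  N=0 Z=0
after  7: R0=0xdf R1=0x30 R2=0x2f R3=0xff R4=0x2f  N=0 Z=0
-- IRQ taken; context saved, return-PC = 8 --

FLAGS = (N=0, Z=0)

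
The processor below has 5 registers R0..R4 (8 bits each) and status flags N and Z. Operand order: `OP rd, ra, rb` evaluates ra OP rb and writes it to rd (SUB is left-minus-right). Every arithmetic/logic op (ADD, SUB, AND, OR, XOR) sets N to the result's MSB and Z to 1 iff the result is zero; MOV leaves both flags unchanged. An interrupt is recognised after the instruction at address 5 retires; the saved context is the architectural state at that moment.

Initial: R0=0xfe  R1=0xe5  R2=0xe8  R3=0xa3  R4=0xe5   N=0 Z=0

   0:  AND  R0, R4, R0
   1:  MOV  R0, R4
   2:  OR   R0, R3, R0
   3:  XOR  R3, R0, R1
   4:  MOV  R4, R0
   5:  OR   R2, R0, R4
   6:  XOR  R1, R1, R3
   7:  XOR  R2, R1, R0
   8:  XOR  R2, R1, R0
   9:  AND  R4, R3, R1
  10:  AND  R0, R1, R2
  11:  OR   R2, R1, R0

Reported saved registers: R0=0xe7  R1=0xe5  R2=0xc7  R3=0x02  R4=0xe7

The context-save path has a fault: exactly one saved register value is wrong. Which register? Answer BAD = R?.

after  0: R0=0xe4 R1=0xe5 R2=0xe8 R3=0xa3 R4=0xe5  N=1 Z=0
after  1: R0=0xe5 R1=0xe5 R2=0xe8 R3=0xa3 R4=0xe5  N=1 Z=0
after  2: R0=0xe7 R1=0xe5 R2=0xe8 R3=0xa3 R4=0xe5  N=1 Z=0
after  3: R0=0xe7 R1=0xe5 R2=0xe8 R3=0x02 R4=0xe5  N=0 Z=0
after  4: R0=0xe7 R1=0xe5 R2=0xe8 R3=0x02 R4=0xe7  N=0 Z=0
after  5: R0=0xe7 R1=0xe5 R2=0xe7 R3=0x02 R4=0xe7  N=1 Z=0
-- IRQ taken; context saved, return-PC = 6 --
mismatch: R2: reported 0xc7 vs actual 0xe7

BAD = R2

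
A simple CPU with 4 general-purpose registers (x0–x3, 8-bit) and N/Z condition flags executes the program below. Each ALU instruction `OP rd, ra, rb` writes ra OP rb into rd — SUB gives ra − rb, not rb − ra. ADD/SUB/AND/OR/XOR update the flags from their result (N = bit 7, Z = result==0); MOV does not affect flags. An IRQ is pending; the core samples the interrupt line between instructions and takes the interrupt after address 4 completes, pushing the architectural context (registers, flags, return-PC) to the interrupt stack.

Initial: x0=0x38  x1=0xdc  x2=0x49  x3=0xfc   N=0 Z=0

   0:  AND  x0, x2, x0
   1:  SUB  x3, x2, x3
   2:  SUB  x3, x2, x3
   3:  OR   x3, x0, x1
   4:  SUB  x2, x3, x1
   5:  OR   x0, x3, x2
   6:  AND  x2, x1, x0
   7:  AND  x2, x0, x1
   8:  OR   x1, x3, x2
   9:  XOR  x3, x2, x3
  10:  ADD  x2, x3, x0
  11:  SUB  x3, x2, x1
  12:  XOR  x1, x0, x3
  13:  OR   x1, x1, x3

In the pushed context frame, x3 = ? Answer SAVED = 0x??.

SAVED = 0xdc

after  0: x0=0x08 x1=0xdc x2=0x49 x3=0xfc  N=0 Z=0
after  1: x0=0x08 x1=0xdc x2=0x49 x3=0x4d  N=0 Z=0
after  2: x0=0x08 x1=0xdc x2=0x49 x3=0xfc  N=1 Z=0
after  3: x0=0x08 x1=0xdc x2=0x49 x3=0xdc  N=1 Z=0
after  4: x0=0x08 x1=0xdc x2=0x00 x3=0xdc  N=0 Z=1
-- IRQ taken; context saved, return-PC = 5 --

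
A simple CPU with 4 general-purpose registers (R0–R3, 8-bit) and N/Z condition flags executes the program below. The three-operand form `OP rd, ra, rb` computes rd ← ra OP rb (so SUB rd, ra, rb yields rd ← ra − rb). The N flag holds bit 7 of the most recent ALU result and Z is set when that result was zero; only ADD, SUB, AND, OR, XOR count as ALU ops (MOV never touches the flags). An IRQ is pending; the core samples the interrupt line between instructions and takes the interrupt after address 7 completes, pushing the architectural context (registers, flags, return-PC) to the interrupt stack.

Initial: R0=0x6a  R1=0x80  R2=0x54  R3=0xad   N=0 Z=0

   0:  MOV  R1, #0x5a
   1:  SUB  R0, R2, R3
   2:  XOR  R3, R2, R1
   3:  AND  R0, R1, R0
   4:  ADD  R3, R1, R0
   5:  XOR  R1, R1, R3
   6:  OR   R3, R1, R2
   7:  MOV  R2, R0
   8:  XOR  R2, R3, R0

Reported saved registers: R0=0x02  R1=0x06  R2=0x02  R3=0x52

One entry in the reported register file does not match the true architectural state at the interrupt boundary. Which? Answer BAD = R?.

BAD = R3

after  0: R0=0x6a R1=0x5a R2=0x54 R3=0xad  N=0 Z=0
after  1: R0=0xa7 R1=0x5a R2=0x54 R3=0xad  N=1 Z=0
after  2: R0=0xa7 R1=0x5a R2=0x54 R3=0x0e  N=0 Z=0
after  3: R0=0x02 R1=0x5a R2=0x54 R3=0x0e  N=0 Z=0
after  4: R0=0x02 R1=0x5a R2=0x54 R3=0x5c  N=0 Z=0
after  5: R0=0x02 R1=0x06 R2=0x54 R3=0x5c  N=0 Z=0
after  6: R0=0x02 R1=0x06 R2=0x54 R3=0x56  N=0 Z=0
after  7: R0=0x02 R1=0x06 R2=0x02 R3=0x56  N=0 Z=0
-- IRQ taken; context saved, return-PC = 8 --
mismatch: R3: reported 0x52 vs actual 0x56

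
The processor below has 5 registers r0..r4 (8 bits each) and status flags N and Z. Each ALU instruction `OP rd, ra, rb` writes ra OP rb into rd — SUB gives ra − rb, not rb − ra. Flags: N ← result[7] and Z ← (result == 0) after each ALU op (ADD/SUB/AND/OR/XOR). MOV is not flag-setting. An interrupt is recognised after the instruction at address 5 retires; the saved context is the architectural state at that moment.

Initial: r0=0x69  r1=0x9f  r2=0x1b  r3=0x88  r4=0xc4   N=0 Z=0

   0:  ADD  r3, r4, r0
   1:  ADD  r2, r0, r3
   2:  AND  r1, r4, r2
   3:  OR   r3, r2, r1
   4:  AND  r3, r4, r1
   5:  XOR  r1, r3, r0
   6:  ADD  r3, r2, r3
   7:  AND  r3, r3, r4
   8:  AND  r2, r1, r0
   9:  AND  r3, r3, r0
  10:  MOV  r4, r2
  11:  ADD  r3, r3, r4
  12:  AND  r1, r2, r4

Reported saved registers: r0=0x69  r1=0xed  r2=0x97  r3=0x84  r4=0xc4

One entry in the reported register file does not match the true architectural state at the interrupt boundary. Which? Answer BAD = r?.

after  0: r0=0x69 r1=0x9f r2=0x1b r3=0x2d r4=0xc4  N=0 Z=0
after  1: r0=0x69 r1=0x9f r2=0x96 r3=0x2d r4=0xc4  N=1 Z=0
after  2: r0=0x69 r1=0x84 r2=0x96 r3=0x2d r4=0xc4  N=1 Z=0
after  3: r0=0x69 r1=0x84 r2=0x96 r3=0x96 r4=0xc4  N=1 Z=0
after  4: r0=0x69 r1=0x84 r2=0x96 r3=0x84 r4=0xc4  N=1 Z=0
after  5: r0=0x69 r1=0xed r2=0x96 r3=0x84 r4=0xc4  N=1 Z=0
-- IRQ taken; context saved, return-PC = 6 --
mismatch: r2: reported 0x97 vs actual 0x96

BAD = r2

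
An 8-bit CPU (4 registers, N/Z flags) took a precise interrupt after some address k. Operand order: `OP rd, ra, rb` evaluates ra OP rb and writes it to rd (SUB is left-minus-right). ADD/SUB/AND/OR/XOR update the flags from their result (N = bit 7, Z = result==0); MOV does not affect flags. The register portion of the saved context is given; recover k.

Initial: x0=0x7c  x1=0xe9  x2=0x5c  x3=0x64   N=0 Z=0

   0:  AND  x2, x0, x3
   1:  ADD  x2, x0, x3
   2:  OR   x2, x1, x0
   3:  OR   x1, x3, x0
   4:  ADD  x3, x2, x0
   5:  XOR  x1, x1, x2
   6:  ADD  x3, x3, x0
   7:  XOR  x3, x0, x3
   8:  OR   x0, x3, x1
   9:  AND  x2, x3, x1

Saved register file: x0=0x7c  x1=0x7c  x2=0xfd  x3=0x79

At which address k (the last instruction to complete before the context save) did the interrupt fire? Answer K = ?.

after  0: x0=0x7c x1=0xe9 x2=0x64 x3=0x64  N=0 Z=0
after  1: x0=0x7c x1=0xe9 x2=0xe0 x3=0x64  N=1 Z=0
after  2: x0=0x7c x1=0xe9 x2=0xfd x3=0x64  N=1 Z=0
after  3: x0=0x7c x1=0x7c x2=0xfd x3=0x64  N=0 Z=0
after  4: x0=0x7c x1=0x7c x2=0xfd x3=0x79  N=0 Z=0
-- IRQ taken; context saved, return-PC = 5 --

K = 4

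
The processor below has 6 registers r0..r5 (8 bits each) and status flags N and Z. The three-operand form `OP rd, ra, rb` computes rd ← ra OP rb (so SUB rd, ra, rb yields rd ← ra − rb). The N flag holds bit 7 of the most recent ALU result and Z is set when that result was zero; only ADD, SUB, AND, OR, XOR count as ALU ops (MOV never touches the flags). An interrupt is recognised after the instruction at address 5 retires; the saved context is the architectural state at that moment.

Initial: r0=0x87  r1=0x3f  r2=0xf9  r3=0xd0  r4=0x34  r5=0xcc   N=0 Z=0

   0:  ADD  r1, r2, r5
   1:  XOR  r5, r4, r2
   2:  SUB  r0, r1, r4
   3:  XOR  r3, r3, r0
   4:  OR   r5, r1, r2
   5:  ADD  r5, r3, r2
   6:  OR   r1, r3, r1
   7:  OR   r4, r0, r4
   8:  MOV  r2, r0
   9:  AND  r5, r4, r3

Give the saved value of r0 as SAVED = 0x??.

SAVED = 0x91

after  0: r0=0x87 r1=0xc5 r2=0xf9 r3=0xd0 r4=0x34 r5=0xcc  N=1 Z=0
after  1: r0=0x87 r1=0xc5 r2=0xf9 r3=0xd0 r4=0x34 r5=0xcd  N=1 Z=0
after  2: r0=0x91 r1=0xc5 r2=0xf9 r3=0xd0 r4=0x34 r5=0xcd  N=1 Z=0
after  3: r0=0x91 r1=0xc5 r2=0xf9 r3=0x41 r4=0x34 r5=0xcd  N=0 Z=0
after  4: r0=0x91 r1=0xc5 r2=0xf9 r3=0x41 r4=0x34 r5=0xfd  N=1 Z=0
after  5: r0=0x91 r1=0xc5 r2=0xf9 r3=0x41 r4=0x34 r5=0x3a  N=0 Z=0
-- IRQ taken; context saved, return-PC = 6 --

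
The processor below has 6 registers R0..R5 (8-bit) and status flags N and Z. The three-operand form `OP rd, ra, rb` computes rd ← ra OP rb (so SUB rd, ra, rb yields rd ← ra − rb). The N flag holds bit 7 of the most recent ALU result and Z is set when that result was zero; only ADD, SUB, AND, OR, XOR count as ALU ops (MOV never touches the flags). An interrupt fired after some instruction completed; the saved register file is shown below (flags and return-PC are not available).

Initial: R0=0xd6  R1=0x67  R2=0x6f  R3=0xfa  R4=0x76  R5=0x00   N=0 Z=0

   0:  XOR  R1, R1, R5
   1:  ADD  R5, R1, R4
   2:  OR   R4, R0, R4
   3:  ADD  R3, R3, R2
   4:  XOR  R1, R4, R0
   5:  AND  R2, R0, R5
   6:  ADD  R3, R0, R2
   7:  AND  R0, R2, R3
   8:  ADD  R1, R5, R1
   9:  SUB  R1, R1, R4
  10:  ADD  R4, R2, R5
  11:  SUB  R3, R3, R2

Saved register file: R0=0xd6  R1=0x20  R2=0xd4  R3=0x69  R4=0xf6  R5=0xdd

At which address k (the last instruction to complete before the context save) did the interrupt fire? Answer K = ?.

K = 5

after  0: R0=0xd6 R1=0x67 R2=0x6f R3=0xfa R4=0x76 R5=0x00  N=0 Z=0
after  1: R0=0xd6 R1=0x67 R2=0x6f R3=0xfa R4=0x76 R5=0xdd  N=1 Z=0
after  2: R0=0xd6 R1=0x67 R2=0x6f R3=0xfa R4=0xf6 R5=0xdd  N=1 Z=0
after  3: R0=0xd6 R1=0x67 R2=0x6f R3=0x69 R4=0xf6 R5=0xdd  N=0 Z=0
after  4: R0=0xd6 R1=0x20 R2=0x6f R3=0x69 R4=0xf6 R5=0xdd  N=0 Z=0
after  5: R0=0xd6 R1=0x20 R2=0xd4 R3=0x69 R4=0xf6 R5=0xdd  N=1 Z=0
-- IRQ taken; context saved, return-PC = 6 --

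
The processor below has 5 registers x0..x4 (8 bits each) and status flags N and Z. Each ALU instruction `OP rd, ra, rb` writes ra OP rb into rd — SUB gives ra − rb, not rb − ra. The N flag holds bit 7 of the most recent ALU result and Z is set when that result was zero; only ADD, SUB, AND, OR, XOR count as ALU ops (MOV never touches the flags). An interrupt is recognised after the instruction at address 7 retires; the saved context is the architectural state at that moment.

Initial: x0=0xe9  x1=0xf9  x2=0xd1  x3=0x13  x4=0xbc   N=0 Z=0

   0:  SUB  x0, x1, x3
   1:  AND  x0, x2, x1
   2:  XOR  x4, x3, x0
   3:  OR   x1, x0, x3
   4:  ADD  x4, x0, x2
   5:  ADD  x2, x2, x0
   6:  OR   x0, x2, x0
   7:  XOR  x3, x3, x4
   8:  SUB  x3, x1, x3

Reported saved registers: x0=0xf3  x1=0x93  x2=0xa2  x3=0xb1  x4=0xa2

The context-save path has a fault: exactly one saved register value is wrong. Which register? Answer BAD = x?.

after  0: x0=0xe6 x1=0xf9 x2=0xd1 x3=0x13 x4=0xbc  N=1 Z=0
after  1: x0=0xd1 x1=0xf9 x2=0xd1 x3=0x13 x4=0xbc  N=1 Z=0
after  2: x0=0xd1 x1=0xf9 x2=0xd1 x3=0x13 x4=0xc2  N=1 Z=0
after  3: x0=0xd1 x1=0xd3 x2=0xd1 x3=0x13 x4=0xc2  N=1 Z=0
after  4: x0=0xd1 x1=0xd3 x2=0xd1 x3=0x13 x4=0xa2  N=1 Z=0
after  5: x0=0xd1 x1=0xd3 x2=0xa2 x3=0x13 x4=0xa2  N=1 Z=0
after  6: x0=0xf3 x1=0xd3 x2=0xa2 x3=0x13 x4=0xa2  N=1 Z=0
after  7: x0=0xf3 x1=0xd3 x2=0xa2 x3=0xb1 x4=0xa2  N=1 Z=0
-- IRQ taken; context saved, return-PC = 8 --
mismatch: x1: reported 0x93 vs actual 0xd3

BAD = x1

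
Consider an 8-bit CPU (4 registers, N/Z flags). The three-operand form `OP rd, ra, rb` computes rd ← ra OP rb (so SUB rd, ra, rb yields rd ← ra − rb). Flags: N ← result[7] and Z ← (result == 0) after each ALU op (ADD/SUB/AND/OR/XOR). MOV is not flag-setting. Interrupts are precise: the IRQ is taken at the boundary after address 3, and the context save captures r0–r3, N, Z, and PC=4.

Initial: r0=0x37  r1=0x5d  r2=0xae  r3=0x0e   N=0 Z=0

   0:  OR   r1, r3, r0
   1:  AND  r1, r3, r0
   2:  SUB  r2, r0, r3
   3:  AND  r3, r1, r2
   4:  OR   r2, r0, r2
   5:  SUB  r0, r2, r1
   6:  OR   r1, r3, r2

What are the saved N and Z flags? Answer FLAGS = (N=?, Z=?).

after  0: r0=0x37 r1=0x3f r2=0xae r3=0x0e  N=0 Z=0
after  1: r0=0x37 r1=0x06 r2=0xae r3=0x0e  N=0 Z=0
after  2: r0=0x37 r1=0x06 r2=0x29 r3=0x0e  N=0 Z=0
after  3: r0=0x37 r1=0x06 r2=0x29 r3=0x00  N=0 Z=1
-- IRQ taken; context saved, return-PC = 4 --

FLAGS = (N=0, Z=1)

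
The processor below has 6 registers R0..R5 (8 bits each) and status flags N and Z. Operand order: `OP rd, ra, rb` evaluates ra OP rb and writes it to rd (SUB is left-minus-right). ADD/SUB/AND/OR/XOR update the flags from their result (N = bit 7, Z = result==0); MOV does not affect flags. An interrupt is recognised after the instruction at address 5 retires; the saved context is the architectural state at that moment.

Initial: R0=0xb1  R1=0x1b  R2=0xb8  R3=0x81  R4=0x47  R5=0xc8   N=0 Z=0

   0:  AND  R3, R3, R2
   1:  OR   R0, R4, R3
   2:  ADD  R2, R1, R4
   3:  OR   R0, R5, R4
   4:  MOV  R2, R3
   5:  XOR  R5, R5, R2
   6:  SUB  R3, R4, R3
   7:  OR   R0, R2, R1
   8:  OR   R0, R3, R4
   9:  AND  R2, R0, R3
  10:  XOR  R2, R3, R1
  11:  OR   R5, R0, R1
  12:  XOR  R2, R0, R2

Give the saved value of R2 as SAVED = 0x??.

after  0: R0=0xb1 R1=0x1b R2=0xb8 R3=0x80 R4=0x47 R5=0xc8  N=1 Z=0
after  1: R0=0xc7 R1=0x1b R2=0xb8 R3=0x80 R4=0x47 R5=0xc8  N=1 Z=0
after  2: R0=0xc7 R1=0x1b R2=0x62 R3=0x80 R4=0x47 R5=0xc8  N=0 Z=0
after  3: R0=0xcf R1=0x1b R2=0x62 R3=0x80 R4=0x47 R5=0xc8  N=1 Z=0
after  4: R0=0xcf R1=0x1b R2=0x80 R3=0x80 R4=0x47 R5=0xc8  N=1 Z=0
after  5: R0=0xcf R1=0x1b R2=0x80 R3=0x80 R4=0x47 R5=0x48  N=0 Z=0
-- IRQ taken; context saved, return-PC = 6 --

SAVED = 0x80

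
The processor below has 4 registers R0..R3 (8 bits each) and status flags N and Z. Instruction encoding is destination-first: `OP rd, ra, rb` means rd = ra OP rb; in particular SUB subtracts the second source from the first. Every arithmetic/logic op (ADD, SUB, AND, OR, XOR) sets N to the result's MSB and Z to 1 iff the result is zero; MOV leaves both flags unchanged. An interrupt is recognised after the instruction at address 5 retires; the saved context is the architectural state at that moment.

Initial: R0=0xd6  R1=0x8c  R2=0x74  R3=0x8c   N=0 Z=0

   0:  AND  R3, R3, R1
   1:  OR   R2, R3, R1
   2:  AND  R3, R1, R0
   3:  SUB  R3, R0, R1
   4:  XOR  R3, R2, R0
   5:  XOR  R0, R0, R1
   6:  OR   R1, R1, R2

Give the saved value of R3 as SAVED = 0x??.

SAVED = 0x5a

after  0: R0=0xd6 R1=0x8c R2=0x74 R3=0x8c  N=1 Z=0
after  1: R0=0xd6 R1=0x8c R2=0x8c R3=0x8c  N=1 Z=0
after  2: R0=0xd6 R1=0x8c R2=0x8c R3=0x84  N=1 Z=0
after  3: R0=0xd6 R1=0x8c R2=0x8c R3=0x4a  N=0 Z=0
after  4: R0=0xd6 R1=0x8c R2=0x8c R3=0x5a  N=0 Z=0
after  5: R0=0x5a R1=0x8c R2=0x8c R3=0x5a  N=0 Z=0
-- IRQ taken; context saved, return-PC = 6 --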